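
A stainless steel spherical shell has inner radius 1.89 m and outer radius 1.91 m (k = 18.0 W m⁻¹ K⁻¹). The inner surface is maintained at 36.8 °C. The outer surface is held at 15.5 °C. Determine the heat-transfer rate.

Q = 8.70×10^5 W

Q = 4πk·ΔT/(1/r₁ − 1/r₂) = 4π × 18.0 × 21.3 / (1/1.89 − 1/1.91) = 8.70×10^5 W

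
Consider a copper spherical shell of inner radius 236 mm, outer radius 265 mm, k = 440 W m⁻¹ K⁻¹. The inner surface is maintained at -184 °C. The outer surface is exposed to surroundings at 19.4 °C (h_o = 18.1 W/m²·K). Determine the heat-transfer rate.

Series thermal resistances, inner to outer:
  R_copper = (1/0.236 − 1/0.265)/(4πk) = 0.4637/(4π·440) = 8.386×10^-5 K/W
  R_conv,out = 1/(4πr²h) = 1/(4π·0.265²·18.1) = 0.06261 K/W
ΣR = 8.386×10^-5 + 0.06261 = 0.06269 K/W
Q = ΔT/ΣR = (-184 °C − 19.4 °C)/0.06269 = -3240 W
(Negative Q ⇒ heat flows inward; heat gain = 3240 W.)

Q = 3.24 kW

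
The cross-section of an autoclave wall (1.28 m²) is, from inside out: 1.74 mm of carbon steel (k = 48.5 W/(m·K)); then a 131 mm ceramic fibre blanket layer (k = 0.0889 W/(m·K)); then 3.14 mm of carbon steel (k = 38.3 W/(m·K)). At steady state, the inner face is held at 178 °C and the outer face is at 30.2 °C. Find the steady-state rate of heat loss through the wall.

Treat each layer as a resistance in series:
  R_carbon steel = L/(kA) = 0.00174/(48.5·1.28) = 2.803×10^-5 K/W
  R_ceramic fibre blanket = L/(kA) = 0.131/(0.0889·1.28) = 1.151 K/W
  R_carbon steel = L/(kA) = 0.00314/(38.3·1.28) = 6.405×10^-5 K/W
ΣR = 2.803×10^-5 + 1.151 + 6.405×10^-5 = 1.151 K/W
Q = ΔT/ΣR = (178 °C − 30.2 °C)/1.151 = 128 W

Q = 128 W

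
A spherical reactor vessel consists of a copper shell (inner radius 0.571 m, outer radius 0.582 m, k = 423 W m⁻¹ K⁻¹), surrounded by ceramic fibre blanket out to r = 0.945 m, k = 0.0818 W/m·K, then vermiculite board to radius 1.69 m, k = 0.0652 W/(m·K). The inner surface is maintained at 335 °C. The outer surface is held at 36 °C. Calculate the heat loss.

Q = 247 W

Treat each layer as a resistance in series:
  R_copper = (1/0.571 − 1/0.582)/(4πk) = 0.03310/(4π·423) = 6.227×10^-6 K/W
  R_ceramic fibre blanket = (1/0.582 − 1/0.945)/(4πk) = 0.6600/(4π·0.0818) = 0.6421 K/W
  R_vermiculite board = (1/0.945 − 1/1.69)/(4πk) = 0.4665/(4π·0.0652) = 0.5694 K/W
ΣR = 6.227×10^-6 + 0.6421 + 0.5694 = 1.212 K/W
Q = ΔT/ΣR = (335 °C − 36 °C)/1.212 = 247 W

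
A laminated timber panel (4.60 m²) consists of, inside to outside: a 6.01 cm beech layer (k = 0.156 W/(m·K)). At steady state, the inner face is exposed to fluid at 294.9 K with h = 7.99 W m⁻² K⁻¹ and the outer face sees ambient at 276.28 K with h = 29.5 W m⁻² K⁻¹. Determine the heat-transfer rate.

Treat each layer as a resistance in series:
  R_conv,in = 1/(hA) = 1/(7.99·4.60) = 0.02721 K/W
  R_beech = L/(kA) = 0.0601/(0.156·4.60) = 0.08375 K/W
  R_conv,out = 1/(hA) = 1/(29.5·4.60) = 0.007369 K/W
ΣR = 0.02721 + 0.08375 + 0.007369 = 0.1183 K/W
Q = ΔT/ΣR = (294.9 K − 276.28 K)/0.1183 = 157 W

Q = 157 W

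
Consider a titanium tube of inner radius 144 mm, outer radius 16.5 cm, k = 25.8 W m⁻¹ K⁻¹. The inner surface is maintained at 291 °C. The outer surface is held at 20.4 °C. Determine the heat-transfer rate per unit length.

Q' = 2πk·ΔT/ln(r₂/r₁) = 2π × 25.8 × 270.6 / ln(0.165/0.144) = 3.22×10^5 W/m

Q' = 3.22×10^5 W/m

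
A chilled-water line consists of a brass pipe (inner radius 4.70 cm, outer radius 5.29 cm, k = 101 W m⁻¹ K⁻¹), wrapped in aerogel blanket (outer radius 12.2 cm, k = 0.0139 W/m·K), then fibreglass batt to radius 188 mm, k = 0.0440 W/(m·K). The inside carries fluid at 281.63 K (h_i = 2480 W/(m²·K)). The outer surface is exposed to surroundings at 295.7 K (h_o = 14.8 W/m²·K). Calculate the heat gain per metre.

Resistance network (inner→outer):
  R'_conv,in = 1/(2πr h) = 1/(2π·0.0470·2480) = 0.001365 m·K/W
  R'_brass = ln(0.0529/0.0470)/(2πk) = 0.1183/(2π·101) = 1.863×10^-4 m·K/W
  R'_aerogel blanket = ln(0.122/0.0529)/(2πk) = 0.8356/(2π·0.0139) = 9.568 m·K/W
  R'_fibreglass batt = ln(0.188/0.122)/(2πk) = 0.4324/(2π·0.0440) = 1.564 m·K/W
  R'_conv,out = 1/(2πr h) = 1/(2π·0.188·14.8) = 0.05720 m·K/W
ΣR = 0.001365 + 1.863×10^-4 + 9.568 + 1.564 + 0.05720 = 11.19 m·K/W
Q' = ΔT/ΣR = (281.63 K − 295.7 K)/11.19 = -1.26 W/m
(Negative Q' ⇒ heat flows inward; heat gain = 1.26 W/m.)

Q' = 1.26 W/m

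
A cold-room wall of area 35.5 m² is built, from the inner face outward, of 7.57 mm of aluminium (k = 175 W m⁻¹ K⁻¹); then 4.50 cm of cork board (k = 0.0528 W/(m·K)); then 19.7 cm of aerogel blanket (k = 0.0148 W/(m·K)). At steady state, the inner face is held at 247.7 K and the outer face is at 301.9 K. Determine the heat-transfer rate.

Series thermal resistances, inner to outer:
  R_aluminium = L/(kA) = 0.00757/(175·35.5) = 1.219×10^-6 K/W
  R_cork board = L/(kA) = 0.0450/(0.0528·35.5) = 0.02401 K/W
  R_aerogel blanket = L/(kA) = 0.197/(0.0148·35.5) = 0.3750 K/W
ΣR = 1.219×10^-6 + 0.02401 + 0.3750 = 0.3990 K/W
Q = ΔT/ΣR = (247.7 K − 301.9 K)/0.3990 = -136 W
(Negative Q ⇒ heat flows inward; heat gain = 136 W.)

Q = 136 W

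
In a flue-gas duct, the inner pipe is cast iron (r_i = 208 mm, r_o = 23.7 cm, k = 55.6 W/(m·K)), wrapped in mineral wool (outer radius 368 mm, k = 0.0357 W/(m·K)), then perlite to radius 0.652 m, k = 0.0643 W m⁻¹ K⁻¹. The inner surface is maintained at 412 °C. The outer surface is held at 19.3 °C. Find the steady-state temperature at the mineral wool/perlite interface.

T = 184 °C

Resistance network (inner→outer):
  R'_cast iron = ln(0.237/0.208)/(2πk) = 0.1305/(2π·55.6) = 3.736×10^-4 m·K/W
  R'_mineral wool = ln(0.368/0.237)/(2πk) = 0.4400/(2π·0.0357) = 1.962 m·K/W
  R'_perlite = ln(0.652/0.368)/(2πk) = 0.5720/(2π·0.0643) = 1.416 m·K/W
ΣR = 3.736×10^-4 + 1.962 + 1.416 = 3.378 m·K/W
Q' = ΔT/ΣR = (412 °C − 19.3 °C)/3.378 = 116.3 W/m
From the inner boundary to the mineral wool/perlite interface, ΣR_partial = 1.962 m·K/W.
T_interface = T_in − Q'·ΣR_partial = 412 °C − (116.3)(1.962) = 184 °C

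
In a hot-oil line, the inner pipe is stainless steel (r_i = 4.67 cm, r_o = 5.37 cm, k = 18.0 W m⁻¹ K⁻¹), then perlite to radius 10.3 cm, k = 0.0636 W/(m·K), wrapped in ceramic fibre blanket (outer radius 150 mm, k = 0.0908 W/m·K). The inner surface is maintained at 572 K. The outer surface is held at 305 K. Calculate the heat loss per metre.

Series thermal resistances, inner to outer:
  R'_stainless steel = ln(0.0537/0.0467)/(2πk) = 0.1397/(2π·18.0) = 0.001235 m·K/W
  R'_perlite = ln(0.103/0.0537)/(2πk) = 0.6513/(2π·0.0636) = 1.630 m·K/W
  R'_ceramic fibre blanket = ln(0.150/0.103)/(2πk) = 0.3759/(2π·0.0908) = 0.6589 m·K/W
ΣR = 0.001235 + 1.630 + 0.6589 = 2.290 m·K/W
Q' = ΔT/ΣR = (572 K − 305 K)/2.290 = 117 W/m

Q' = 117 W/m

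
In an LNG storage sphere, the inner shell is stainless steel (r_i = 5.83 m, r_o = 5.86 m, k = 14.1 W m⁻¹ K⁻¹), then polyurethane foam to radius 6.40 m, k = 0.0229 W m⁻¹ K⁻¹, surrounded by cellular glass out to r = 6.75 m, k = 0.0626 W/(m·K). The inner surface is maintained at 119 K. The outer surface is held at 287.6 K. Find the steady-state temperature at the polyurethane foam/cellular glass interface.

T = 258.8 K

Series thermal resistances, inner to outer:
  R_stainless steel = (1/5.83 − 1/5.86)/(4πk) = 8.781×10^-4/(4π·14.1) = 4.956×10^-6 K/W
  R_polyurethane foam = (1/5.86 − 1/6.40)/(4πk) = 0.01440/(4π·0.0229) = 0.05003 K/W
  R_cellular glass = (1/6.40 − 1/6.75)/(4πk) = 0.008102/(4π·0.0626) = 0.01030 K/W
ΣR = 4.956×10^-6 + 0.05003 + 0.01030 = 0.06033 K/W
Q = ΔT/ΣR = (119 K − 287.6 K)/0.06033 = -2795 W
From the inner boundary to the polyurethane foam/cellular glass interface, ΣR_partial = 0.05003 K/W.
T_interface = T_in − Q·ΣR_partial = 119 K − (-2795)(0.05003) = 258.8 K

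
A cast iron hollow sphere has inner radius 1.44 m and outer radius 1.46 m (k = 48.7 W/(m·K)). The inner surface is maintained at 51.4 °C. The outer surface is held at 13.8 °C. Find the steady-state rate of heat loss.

Q = 4πk·ΔT/(1/r₁ − 1/r₂) = 4π × 48.7 × 37.6 / (1/1.44 − 1/1.46) = 2.42×10^6 W

Q = 2420 kW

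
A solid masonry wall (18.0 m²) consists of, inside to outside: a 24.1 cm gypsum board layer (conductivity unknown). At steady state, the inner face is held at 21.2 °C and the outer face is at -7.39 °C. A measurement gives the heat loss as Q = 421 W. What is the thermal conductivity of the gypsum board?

k = 0.197 W/m·K

ΣR = ΔT/Q = |21.2 − -7.39|/421 = 0.06791 K/W
L/(kA) = 0.06791 ⇒ k = 0.241/(0.06791·18.0) = 0.197 W/m·K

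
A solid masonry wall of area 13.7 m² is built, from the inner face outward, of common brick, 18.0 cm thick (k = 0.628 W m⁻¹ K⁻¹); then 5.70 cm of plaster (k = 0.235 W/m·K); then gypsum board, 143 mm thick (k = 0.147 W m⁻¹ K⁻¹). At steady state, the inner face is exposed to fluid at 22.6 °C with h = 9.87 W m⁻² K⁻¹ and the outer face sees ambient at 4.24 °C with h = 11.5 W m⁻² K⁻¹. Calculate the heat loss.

Series thermal resistances, inner to outer:
  R_conv,in = 1/(hA) = 1/(9.87·13.7) = 0.007395 K/W
  R_common brick = L/(kA) = 0.180/(0.628·13.7) = 0.02092 K/W
  R_plaster = L/(kA) = 0.0570/(0.235·13.7) = 0.01770 K/W
  R_gypsum board = L/(kA) = 0.143/(0.147·13.7) = 0.07101 K/W
  R_conv,out = 1/(hA) = 1/(11.5·13.7) = 0.006347 K/W
ΣR = 0.007395 + 0.02092 + 0.01770 + 0.07101 + 0.006347 = 0.1234 K/W
Q = ΔT/ΣR = (22.6 °C − 4.24 °C)/0.1234 = 149 W

Q = 149 W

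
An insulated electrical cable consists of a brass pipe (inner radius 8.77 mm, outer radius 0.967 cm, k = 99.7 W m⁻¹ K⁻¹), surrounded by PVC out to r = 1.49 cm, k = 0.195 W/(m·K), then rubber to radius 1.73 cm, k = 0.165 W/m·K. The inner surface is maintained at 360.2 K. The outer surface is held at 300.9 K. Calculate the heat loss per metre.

Series thermal resistances, inner to outer:
  R'_brass = ln(0.00967/0.00877)/(2πk) = 0.09769/(2π·99.7) = 1.559×10^-4 m·K/W
  R'_PVC = ln(0.0149/0.00967)/(2πk) = 0.4323/(2π·0.195) = 0.3529 m·K/W
  R'_rubber = ln(0.0173/0.0149)/(2πk) = 0.1493/(2π·0.165) = 0.1441 m·K/W
ΣR = 1.559×10^-4 + 0.3529 + 0.1441 = 0.4972 m·K/W
Q' = ΔT/ΣR = (360.2 K − 300.9 K)/0.4972 = 119 W/m

Q' = 119 W/m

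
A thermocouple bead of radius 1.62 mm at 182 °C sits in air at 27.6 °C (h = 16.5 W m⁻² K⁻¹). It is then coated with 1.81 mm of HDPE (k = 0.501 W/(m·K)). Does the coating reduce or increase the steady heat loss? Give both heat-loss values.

Critical radius for a sphere: r_cr = 2k/h = 0.0607 m = 6.07 cm.
Outer radius after coating: r₂ = 0.00162 + 0.00181 = 0.00343 m.
Since r₁ < r_cr and r₂ ≤ r_cr, the coating moves toward the maximum at r_cr — heat loss rises.
Bare: R = 1/(4πr₁²h) = 1838 K/W; Q = 154.4/1838 = 0.0840 W.
Coated: R = R_cond + R_conv = 461.7 K/W; Q = 154.4/461.7 = 0.334 W.

increases: 0.0840 → 0.334 W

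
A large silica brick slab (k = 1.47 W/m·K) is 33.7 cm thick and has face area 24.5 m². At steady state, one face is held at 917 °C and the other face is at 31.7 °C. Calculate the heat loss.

Q = 94.6 kW

Q = kA·ΔT/L = 1.47 × 24.5 × |917 °C − 31.7 °C| / 0.337 = 94600 W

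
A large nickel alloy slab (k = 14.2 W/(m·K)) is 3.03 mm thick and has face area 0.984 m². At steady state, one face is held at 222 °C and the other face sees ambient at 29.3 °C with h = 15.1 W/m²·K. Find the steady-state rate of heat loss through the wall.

Q = 2850 W

Treat each layer as a resistance in series:
  R_nickel alloy = L/(kA) = 0.00303/(14.2·0.984) = 2.168×10^-4 K/W
  R_conv,out = 1/(hA) = 1/(15.1·0.984) = 0.06730 K/W
ΣR = 2.168×10^-4 + 0.06730 = 0.06752 K/W
Q = ΔT/ΣR = (222 °C − 29.3 °C)/0.06752 = 2850 W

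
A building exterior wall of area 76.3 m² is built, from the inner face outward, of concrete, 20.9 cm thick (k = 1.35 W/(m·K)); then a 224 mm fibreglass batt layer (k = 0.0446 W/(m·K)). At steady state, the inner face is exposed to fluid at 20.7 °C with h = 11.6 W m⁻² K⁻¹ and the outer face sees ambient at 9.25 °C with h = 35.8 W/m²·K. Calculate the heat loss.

Treat each layer as a resistance in series:
  R_conv,in = 1/(hA) = 1/(11.6·76.3) = 0.001130 K/W
  R_concrete = L/(kA) = 0.209/(1.35·76.3) = 0.002029 K/W
  R_fibreglass batt = L/(kA) = 0.224/(0.0446·76.3) = 0.06582 K/W
  R_conv,out = 1/(hA) = 1/(35.8·76.3) = 3.661×10^-4 K/W
ΣR = 0.001130 + 0.002029 + 0.06582 + 3.661×10^-4 = 0.06935 K/W
Q = ΔT/ΣR = (20.7 °C − 9.25 °C)/0.06935 = 165 W

Q = 165 W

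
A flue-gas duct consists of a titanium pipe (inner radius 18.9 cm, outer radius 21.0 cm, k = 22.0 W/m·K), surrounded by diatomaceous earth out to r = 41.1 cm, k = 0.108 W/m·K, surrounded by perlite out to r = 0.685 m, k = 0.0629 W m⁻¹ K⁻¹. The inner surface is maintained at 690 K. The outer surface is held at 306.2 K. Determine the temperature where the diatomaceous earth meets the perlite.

Treat each layer as a resistance in series:
  R'_titanium = ln(0.210/0.189)/(2πk) = 0.1054/(2π·22.0) = 7.622×10^-4 m·K/W
  R'_diatomaceous earth = ln(0.411/0.210)/(2πk) = 0.6715/(2π·0.108) = 0.9895 m·K/W
  R'_perlite = ln(0.685/0.411)/(2πk) = 0.5108/(2π·0.0629) = 1.293 m·K/W
ΣR = 7.622×10^-4 + 0.9895 + 1.293 = 2.283 m·K/W
Q' = ΔT/ΣR = (690 K − 306.2 K)/2.283 = 168.1 W/m
From the inner boundary to the diatomaceous earth/perlite interface, ΣR_partial = 0.9903 m·K/W.
T_interface = T_in − Q'·ΣR_partial = 690 K − (168.1)(0.9903) = 524 K

T = 524 K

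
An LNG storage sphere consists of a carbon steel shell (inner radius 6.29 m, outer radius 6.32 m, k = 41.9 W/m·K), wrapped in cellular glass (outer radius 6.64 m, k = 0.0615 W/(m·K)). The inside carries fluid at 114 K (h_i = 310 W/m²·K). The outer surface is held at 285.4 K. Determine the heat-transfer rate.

Q = 17.4 kW

Treat each layer as a resistance in series:
  R_conv,in = 1/(4πr²h) = 1/(4π·6.29²·310) = 6.488×10^-6 K/W
  R_carbon steel = (1/6.29 − 1/6.32)/(4πk) = 7.547×10^-4/(4π·41.9) = 1.433×10^-6 K/W
  R_cellular glass = (1/6.32 − 1/6.64)/(4πk) = 0.007625/(4π·0.0615) = 0.009867 K/W
ΣR = 6.488×10^-6 + 1.433×10^-6 + 0.009867 = 0.009875 K/W
Q = ΔT/ΣR = (114 K − 285.4 K)/0.009875 = -17400 W
(Negative Q ⇒ heat flows inward; heat gain = 17400 W.)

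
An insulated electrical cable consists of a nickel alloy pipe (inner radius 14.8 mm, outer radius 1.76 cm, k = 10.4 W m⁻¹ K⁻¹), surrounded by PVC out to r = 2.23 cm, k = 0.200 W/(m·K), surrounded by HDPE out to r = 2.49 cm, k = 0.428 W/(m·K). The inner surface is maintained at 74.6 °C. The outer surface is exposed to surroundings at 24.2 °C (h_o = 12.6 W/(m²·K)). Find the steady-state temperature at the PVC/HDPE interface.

Treat each layer as a resistance in series:
  R'_nickel alloy = ln(0.0176/0.0148)/(2πk) = 0.1733/(2π·10.4) = 0.002652 m·K/W
  R'_PVC = ln(0.0223/0.0176)/(2πk) = 0.2367/(2π·0.200) = 0.1884 m·K/W
  R'_HDPE = ln(0.0249/0.0223)/(2πk) = 0.1103/(2π·0.428) = 0.04101 m·K/W
  R'_conv,out = 1/(2πr h) = 1/(2π·0.0249·12.6) = 0.5073 m·K/W
ΣR = 0.002652 + 0.1884 + 0.04101 + 0.5073 = 0.7394 m·K/W
Q' = ΔT/ΣR = (74.6 °C − 24.2 °C)/0.7394 = 68.16 W/m
From the inner boundary to the PVC/HDPE interface, ΣR_partial = 0.1911 m·K/W.
T_interface = T_in − Q'·ΣR_partial = 74.6 °C − (68.16)(0.1911) = 61.6 °C

T = 61.6 °C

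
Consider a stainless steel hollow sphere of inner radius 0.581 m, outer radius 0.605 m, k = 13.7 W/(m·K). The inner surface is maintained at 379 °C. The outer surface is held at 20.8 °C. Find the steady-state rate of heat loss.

Q = 9.03×10^5 W

Q = 4πk·ΔT/(1/r₁ − 1/r₂) = 4π × 13.7 × 358.2 / (1/0.581 − 1/0.605) = 9.03×10^5 W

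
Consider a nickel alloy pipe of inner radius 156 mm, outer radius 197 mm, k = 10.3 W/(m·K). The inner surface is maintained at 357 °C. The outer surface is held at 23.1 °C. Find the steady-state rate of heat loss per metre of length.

Q' = 2πk·ΔT/ln(r₂/r₁) = 2π × 10.3 × 333.9 / ln(0.197/0.156) = 92600 W/m

Q' = 92.6 kW/m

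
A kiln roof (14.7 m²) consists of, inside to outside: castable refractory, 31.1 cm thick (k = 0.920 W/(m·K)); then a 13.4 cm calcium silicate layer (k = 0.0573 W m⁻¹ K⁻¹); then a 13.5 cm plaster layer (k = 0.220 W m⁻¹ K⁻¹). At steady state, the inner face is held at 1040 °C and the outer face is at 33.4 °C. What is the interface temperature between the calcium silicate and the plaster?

Treat each layer as a resistance in series:
  R_castable refractory = L/(kA) = 0.311/(0.920·14.7) = 0.02300 K/W
  R_calcium silicate = L/(kA) = 0.134/(0.0573·14.7) = 0.1591 K/W
  R_plaster = L/(kA) = 0.135/(0.220·14.7) = 0.04174 K/W
ΣR = 0.02300 + 0.1591 + 0.04174 = 0.2238 K/W
Q = ΔT/ΣR = (1040 °C − 33.4 °C)/0.2238 = 4498 W
From the inner boundary to the calcium silicate/plaster interface, ΣR_partial = 0.1821 K/W.
T_interface = T_in − Q·ΣR_partial = 1040 °C − (4498)(0.1821) = 221 °C

T = 221 °C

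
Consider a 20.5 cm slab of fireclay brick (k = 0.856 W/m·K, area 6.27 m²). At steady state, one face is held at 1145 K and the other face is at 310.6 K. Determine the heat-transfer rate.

Q = 21800 W

Q = kA·ΔT/L = 0.856 × 6.27 × |1145 K − 310.6 K| / 0.205 = 21800 W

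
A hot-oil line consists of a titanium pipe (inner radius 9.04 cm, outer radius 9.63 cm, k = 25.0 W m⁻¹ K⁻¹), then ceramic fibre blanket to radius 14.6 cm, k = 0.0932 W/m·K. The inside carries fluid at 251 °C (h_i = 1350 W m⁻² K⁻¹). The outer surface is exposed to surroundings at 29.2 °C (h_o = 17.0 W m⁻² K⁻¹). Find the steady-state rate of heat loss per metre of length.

Q' = 286 W/m

Series thermal resistances, inner to outer:
  R'_conv,in = 1/(2πr h) = 1/(2π·0.0904·1350) = 0.001304 m·K/W
  R'_titanium = ln(0.0963/0.0904)/(2πk) = 0.06322/(2π·25.0) = 4.025×10^-4 m·K/W
  R'_ceramic fibre blanket = ln(0.146/0.0963)/(2πk) = 0.4161/(2π·0.0932) = 0.7106 m·K/W
  R'_conv,out = 1/(2πr h) = 1/(2π·0.146·17.0) = 0.06412 m·K/W
ΣR = 0.001304 + 4.025×10^-4 + 0.7106 + 0.06412 = 0.7764 m·K/W
Q' = ΔT/ΣR = (251 °C − 29.2 °C)/0.7764 = 286 W/m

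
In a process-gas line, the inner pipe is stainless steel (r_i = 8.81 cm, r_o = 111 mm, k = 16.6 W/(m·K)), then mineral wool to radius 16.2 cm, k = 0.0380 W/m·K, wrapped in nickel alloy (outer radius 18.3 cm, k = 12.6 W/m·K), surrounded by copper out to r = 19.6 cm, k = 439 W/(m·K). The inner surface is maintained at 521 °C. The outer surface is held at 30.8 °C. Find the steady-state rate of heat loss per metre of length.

Series thermal resistances, inner to outer:
  R'_stainless steel = ln(0.111/0.0881)/(2πk) = 0.2311/(2π·16.6) = 0.002215 m·K/W
  R'_mineral wool = ln(0.162/0.111)/(2πk) = 0.3781/(2π·0.0380) = 1.583 m·K/W
  R'_nickel alloy = ln(0.183/0.162)/(2πk) = 0.1219/(2π·12.6) = 0.001540 m·K/W
  R'_copper = ln(0.196/0.183)/(2πk) = 0.06863/(2π·439) = 2.488×10^-5 m·K/W
ΣR = 0.002215 + 1.583 + 0.001540 + 2.488×10^-5 = 1.587 m·K/W
Q' = ΔT/ΣR = (521 °C − 30.8 °C)/1.587 = 309 W/m

Q' = 309 W/m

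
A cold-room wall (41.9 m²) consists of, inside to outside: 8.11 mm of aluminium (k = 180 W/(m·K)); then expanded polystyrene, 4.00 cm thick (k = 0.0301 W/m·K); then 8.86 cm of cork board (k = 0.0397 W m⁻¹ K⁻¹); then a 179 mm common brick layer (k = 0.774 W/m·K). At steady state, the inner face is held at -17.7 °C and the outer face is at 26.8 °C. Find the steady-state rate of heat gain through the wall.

Q = 492 W

Treat each layer as a resistance in series:
  R_aluminium = L/(kA) = 0.00811/(180·41.9) = 1.075×10^-6 K/W
  R_expanded polystyrene = L/(kA) = 0.0400/(0.0301·41.9) = 0.03172 K/W
  R_cork board = L/(kA) = 0.0886/(0.0397·41.9) = 0.05326 K/W
  R_common brick = L/(kA) = 0.179/(0.774·41.9) = 0.005519 K/W
ΣR = 1.075×10^-6 + 0.03172 + 0.05326 + 0.005519 = 0.09050 K/W
Q = ΔT/ΣR = (-17.7 °C − 26.8 °C)/0.09050 = -492 W
(Negative Q ⇒ heat flows inward; heat gain = 492 W.)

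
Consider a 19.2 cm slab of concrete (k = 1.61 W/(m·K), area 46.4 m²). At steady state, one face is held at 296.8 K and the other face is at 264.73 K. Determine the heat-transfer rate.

Q = kA·ΔT/L = 1.61 × 46.4 × |296.8 K − 264.73 K| / 0.192 = 12500 W

Q = 12.5 kW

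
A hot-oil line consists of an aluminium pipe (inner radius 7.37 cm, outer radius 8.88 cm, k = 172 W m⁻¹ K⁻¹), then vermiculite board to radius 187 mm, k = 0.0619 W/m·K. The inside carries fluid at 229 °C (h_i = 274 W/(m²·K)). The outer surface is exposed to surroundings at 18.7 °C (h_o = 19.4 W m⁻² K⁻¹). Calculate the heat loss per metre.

Resistance network (inner→outer):
  R'_conv,in = 1/(2πr h) = 1/(2π·0.0737·274) = 0.007881 m·K/W
  R'_aluminium = ln(0.0888/0.0737)/(2πk) = 0.1864/(2π·172) = 1.725×10^-4 m·K/W
  R'_vermiculite board = ln(0.187/0.0888)/(2πk) = 0.7447/(2π·0.0619) = 1.915 m·K/W
  R'_conv,out = 1/(2πr h) = 1/(2π·0.187·19.4) = 0.04387 m·K/W
ΣR = 0.007881 + 1.725×10^-4 + 1.915 + 0.04387 = 1.967 m·K/W
Q' = ΔT/ΣR = (229 °C − 18.7 °C)/1.967 = 107 W/m

Q' = 107 W/m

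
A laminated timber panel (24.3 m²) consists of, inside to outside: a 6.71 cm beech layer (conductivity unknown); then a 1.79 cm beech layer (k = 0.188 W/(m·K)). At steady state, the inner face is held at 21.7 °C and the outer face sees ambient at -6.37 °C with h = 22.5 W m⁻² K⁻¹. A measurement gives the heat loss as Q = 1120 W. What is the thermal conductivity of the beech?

ΣR = ΔT/Q = |21.7 − -6.37|/1120 = 0.02506 K/W
Known resistances:
  R_beech = L/(kA) = 0.0179/(0.188·24.3) = 0.003918 K/W
  R_conv,out = 1/(hA) = 1/(22.5·24.3) = 0.001829 K/W
R_beech = ΣR − ΣR_known = 0.02506 − 0.005747 = 0.01931 K/W
L/(kA) = 0.01931 ⇒ k = 0.0671/(0.01931·24.3) = 0.143 W/m·K

k = 0.143 W/m·K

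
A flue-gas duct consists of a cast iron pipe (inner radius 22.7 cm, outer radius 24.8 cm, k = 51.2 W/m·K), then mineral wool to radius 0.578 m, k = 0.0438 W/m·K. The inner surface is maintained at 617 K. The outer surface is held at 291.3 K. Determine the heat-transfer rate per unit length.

Q' = 106 W/m

Series thermal resistances, inner to outer:
  R'_cast iron = ln(0.248/0.227)/(2πk) = 0.08848/(2π·51.2) = 2.750×10^-4 m·K/W
  R'_mineral wool = ln(0.578/0.248)/(2πk) = 0.8461/(2π·0.0438) = 3.075 m·K/W
ΣR = 2.750×10^-4 + 3.075 = 3.075 m·K/W
Q' = ΔT/ΣR = (617 K − 291.3 K)/3.075 = 106 W/m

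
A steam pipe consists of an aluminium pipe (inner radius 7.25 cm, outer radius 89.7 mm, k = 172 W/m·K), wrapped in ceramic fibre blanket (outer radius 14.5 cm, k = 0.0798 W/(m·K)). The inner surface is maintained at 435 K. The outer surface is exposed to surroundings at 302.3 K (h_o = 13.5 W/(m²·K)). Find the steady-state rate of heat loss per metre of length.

Q' = 128 W/m

Resistance network (inner→outer):
  R'_aluminium = ln(0.0897/0.0725)/(2πk) = 0.2129/(2π·172) = 1.970×10^-4 m·K/W
  R'_ceramic fibre blanket = ln(0.145/0.0897)/(2πk) = 0.4803/(2π·0.0798) = 0.9578 m·K/W
  R'_conv,out = 1/(2πr h) = 1/(2π·0.145·13.5) = 0.08131 m·K/W
ΣR = 1.970×10^-4 + 0.9578 + 0.08131 = 1.039 m·K/W
Q' = ΔT/ΣR = (435 K − 302.3 K)/1.039 = 128 W/m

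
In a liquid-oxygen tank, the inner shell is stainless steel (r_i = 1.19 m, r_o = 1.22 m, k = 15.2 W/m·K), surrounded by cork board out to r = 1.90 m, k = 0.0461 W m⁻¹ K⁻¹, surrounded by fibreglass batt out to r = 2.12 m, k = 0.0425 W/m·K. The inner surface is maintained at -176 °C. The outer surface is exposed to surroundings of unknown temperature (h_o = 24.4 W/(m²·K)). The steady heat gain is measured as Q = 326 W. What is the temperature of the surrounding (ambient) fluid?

Sum the resistances:
  R_stainless steel = (1/1.19 − 1/1.22)/(4πk) = 0.02066/(4π·15.2) = 1.082×10^-4 K/W
  R_cork board = (1/1.22 − 1/1.90)/(4πk) = 0.2934/(4π·0.0461) = 0.5064 K/W
  R_fibreglass batt = (1/1.90 − 1/2.12)/(4πk) = 0.05462/(4π·0.0425) = 0.1023 K/W
  R_conv,out = 1/(4πr²h) = 1/(4π·2.12²·24.4) = 7.257×10^-4 K/W
ΣR = 0.6095 K/W
ΔT = Q·ΣR = 326 × 0.6095 = 198.7 K
Heat flows inward, so T_out = T_in + ΔT = -176 + 198.7 = 22.7 °C

T_out = 22.7 °C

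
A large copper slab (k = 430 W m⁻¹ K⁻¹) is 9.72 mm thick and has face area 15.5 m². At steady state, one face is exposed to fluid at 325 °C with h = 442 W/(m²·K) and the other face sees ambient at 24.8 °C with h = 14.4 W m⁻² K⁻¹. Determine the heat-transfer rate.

Treat each layer as a resistance in series:
  R_conv,in = 1/(hA) = 1/(442·15.5) = 1.460×10^-4 K/W
  R_copper = L/(kA) = 0.00972/(430·15.5) = 1.458×10^-6 K/W
  R_conv,out = 1/(hA) = 1/(14.4·15.5) = 0.004480 K/W
ΣR = 1.460×10^-4 + 1.458×10^-6 + 0.004480 = 0.004627 K/W
Q = ΔT/ΣR = (325 °C − 24.8 °C)/0.004627 = 64900 W

Q = 64.9 kW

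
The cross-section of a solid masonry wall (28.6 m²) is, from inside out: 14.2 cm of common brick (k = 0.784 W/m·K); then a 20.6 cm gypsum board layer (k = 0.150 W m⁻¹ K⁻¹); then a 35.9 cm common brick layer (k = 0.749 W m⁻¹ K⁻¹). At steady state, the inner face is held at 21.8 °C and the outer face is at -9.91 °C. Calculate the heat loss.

Q = 446 W

Resistance network (inner→outer):
  R_common brick = L/(kA) = 0.142/(0.784·28.6) = 0.006333 K/W
  R_gypsum board = L/(kA) = 0.206/(0.150·28.6) = 0.04802 K/W
  R_common brick = L/(kA) = 0.359/(0.749·28.6) = 0.01676 K/W
ΣR = 0.006333 + 0.04802 + 0.01676 = 0.07111 K/W
Q = ΔT/ΣR = (21.8 °C − -9.91 °C)/0.07111 = 446 W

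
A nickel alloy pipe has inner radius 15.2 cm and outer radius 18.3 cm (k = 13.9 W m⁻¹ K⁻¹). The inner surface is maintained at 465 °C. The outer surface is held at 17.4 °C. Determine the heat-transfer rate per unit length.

Q' = 2πk·ΔT/ln(r₂/r₁) = 2π × 13.9 × 447.6 / ln(0.183/0.152) = 2.11×10^5 W/m

Q' = 2.11×10^5 W/m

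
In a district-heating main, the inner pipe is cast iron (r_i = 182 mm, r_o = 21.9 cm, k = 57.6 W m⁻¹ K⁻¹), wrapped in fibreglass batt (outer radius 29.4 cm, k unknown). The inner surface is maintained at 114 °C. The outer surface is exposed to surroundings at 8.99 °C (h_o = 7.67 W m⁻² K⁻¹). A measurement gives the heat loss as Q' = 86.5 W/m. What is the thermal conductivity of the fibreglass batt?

k = 0.0410 W/m·K

ΣR = ΔT/Q' = |114 − 8.99|/86.5 = 1.214 m·K/W
Known resistances:
  R'_cast iron = ln(0.219/0.182)/(2πk) = 0.1851/(2π·57.6) = 5.114×10^-4 m·K/W
  R'_conv,out = 1/(2πr h) = 1/(2π·0.294·7.67) = 0.07058 m·K/W
R_fibreglass batt = ΣR − ΣR_known = 1.214 − 0.07109 = 1.143 m·K/W
ln(r₂/r₁)/(2πk) = 1.143 ⇒ k = 0.2945/(2π·1.143) = 0.0410 W/m·K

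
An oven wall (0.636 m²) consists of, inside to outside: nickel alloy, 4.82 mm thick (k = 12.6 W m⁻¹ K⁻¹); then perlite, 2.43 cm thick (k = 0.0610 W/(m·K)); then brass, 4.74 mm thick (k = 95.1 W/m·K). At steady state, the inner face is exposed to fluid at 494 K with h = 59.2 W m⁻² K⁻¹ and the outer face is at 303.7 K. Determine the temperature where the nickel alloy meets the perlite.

T = 486 K

Treat each layer as a resistance in series:
  R_conv,in = 1/(hA) = 1/(59.2·0.636) = 0.02656 K/W
  R_nickel alloy = L/(kA) = 0.00482/(12.6·0.636) = 6.015×10^-4 K/W
  R_perlite = L/(kA) = 0.0243/(0.0610·0.636) = 0.6264 K/W
  R_brass = L/(kA) = 0.00474/(95.1·0.636) = 7.837×10^-5 K/W
ΣR = 0.02656 + 6.015×10^-4 + 0.6264 + 7.837×10^-5 = 0.6536 K/W
Q = ΔT/ΣR = (494 K − 303.7 K)/0.6536 = 291.2 W
From the inner boundary to the nickel alloy/perlite interface, ΣR_partial = 0.02716 K/W.
T_interface = T_in − Q·ΣR_partial = 494 K − (291.2)(0.02716) = 486 K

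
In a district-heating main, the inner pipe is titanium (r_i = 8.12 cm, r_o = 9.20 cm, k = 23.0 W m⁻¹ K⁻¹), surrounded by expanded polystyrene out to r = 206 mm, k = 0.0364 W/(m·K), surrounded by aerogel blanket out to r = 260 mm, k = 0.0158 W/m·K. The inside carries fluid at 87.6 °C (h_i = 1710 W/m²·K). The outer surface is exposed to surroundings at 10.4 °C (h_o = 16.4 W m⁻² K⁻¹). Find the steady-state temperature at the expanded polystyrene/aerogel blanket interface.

Resistance network (inner→outer):
  R'_conv,in = 1/(2πr h) = 1/(2π·0.0812·1710) = 0.001146 m·K/W
  R'_titanium = ln(0.0920/0.0812)/(2πk) = 0.1249/(2π·23.0) = 8.641×10^-4 m·K/W
  R'_expanded polystyrene = ln(0.206/0.0920)/(2πk) = 0.8061/(2π·0.0364) = 3.525 m·K/W
  R'_aerogel blanket = ln(0.260/0.206)/(2πk) = 0.2328/(2π·0.0158) = 2.345 m·K/W
  R'_conv,out = 1/(2πr h) = 1/(2π·0.260·16.4) = 0.03733 m·K/W
ΣR = 0.001146 + 8.641×10^-4 + 3.525 + 2.345 + 0.03733 = 5.909 m·K/W
Q' = ΔT/ΣR = (87.6 °C − 10.4 °C)/5.909 = 13.06 W/m
From the inner boundary to the expanded polystyrene/aerogel blanket interface, ΣR_partial = 3.527 m·K/W.
T_interface = T_in − Q'·ΣR_partial = 87.6 °C − (13.06)(3.527) = 41.5 °C

T = 41.5 °C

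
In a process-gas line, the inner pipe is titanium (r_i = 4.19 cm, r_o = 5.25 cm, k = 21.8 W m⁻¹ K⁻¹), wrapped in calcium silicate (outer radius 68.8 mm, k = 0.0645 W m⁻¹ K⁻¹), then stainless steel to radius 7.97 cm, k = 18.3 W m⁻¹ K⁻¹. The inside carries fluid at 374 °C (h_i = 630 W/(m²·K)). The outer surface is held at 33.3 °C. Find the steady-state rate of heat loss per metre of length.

Q' = 504 W/m

Series thermal resistances, inner to outer:
  R'_conv,in = 1/(2πr h) = 1/(2π·0.0419·630) = 0.006029 m·K/W
  R'_titanium = ln(0.0525/0.0419)/(2πk) = 0.2255/(2π·21.8) = 0.001647 m·K/W
  R'_calcium silicate = ln(0.0688/0.0525)/(2πk) = 0.2704/(2π·0.0645) = 0.6672 m·K/W
  R'_stainless steel = ln(0.0797/0.0688)/(2πk) = 0.1471/(2π·18.3) = 0.001279 m·K/W
ΣR = 0.006029 + 0.001647 + 0.6672 + 0.001279 = 0.6762 m·K/W
Q' = ΔT/ΣR = (374 °C − 33.3 °C)/0.6762 = 504 W/m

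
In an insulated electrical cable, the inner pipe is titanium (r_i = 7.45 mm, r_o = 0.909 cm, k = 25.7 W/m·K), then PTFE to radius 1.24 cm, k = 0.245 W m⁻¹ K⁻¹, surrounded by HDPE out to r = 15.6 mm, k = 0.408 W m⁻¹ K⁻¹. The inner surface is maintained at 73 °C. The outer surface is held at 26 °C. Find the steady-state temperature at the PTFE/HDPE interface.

T = 40.4 °C

Resistance network (inner→outer):
  R'_titanium = ln(0.00909/0.00745)/(2πk) = 0.1990/(2π·25.7) = 0.001232 m·K/W
  R'_PTFE = ln(0.0124/0.00909)/(2πk) = 0.3105/(2π·0.245) = 0.2017 m·K/W
  R'_HDPE = ln(0.0156/0.0124)/(2πk) = 0.2296/(2π·0.408) = 0.08955 m·K/W
ΣR = 0.001232 + 0.2017 + 0.08955 = 0.2925 m·K/W
Q' = ΔT/ΣR = (73 °C − 26 °C)/0.2925 = 160.7 W/m
From the inner boundary to the PTFE/HDPE interface, ΣR_partial = 0.2029 m·K/W.
T_interface = T_in − Q'·ΣR_partial = 73 °C − (160.7)(0.2029) = 40.4 °C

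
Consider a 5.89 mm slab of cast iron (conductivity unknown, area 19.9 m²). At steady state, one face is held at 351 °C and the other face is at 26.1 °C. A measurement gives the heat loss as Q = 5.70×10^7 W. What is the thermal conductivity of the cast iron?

k = 51.9 W/m·K

ΣR = ΔT/Q = |351 − 26.1|/5.70×10^7 = 5.700×10^-6 K/W
L/(kA) = 5.700×10^-6 ⇒ k = 0.00589/(5.700×10^-6·19.9) = 51.9 W/m·K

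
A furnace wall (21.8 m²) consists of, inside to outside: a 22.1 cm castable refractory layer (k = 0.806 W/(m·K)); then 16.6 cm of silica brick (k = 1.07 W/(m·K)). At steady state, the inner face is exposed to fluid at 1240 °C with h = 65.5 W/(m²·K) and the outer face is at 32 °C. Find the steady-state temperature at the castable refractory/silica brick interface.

T = 454 °C

Series thermal resistances, inner to outer:
  R_conv,in = 1/(hA) = 1/(65.5·21.8) = 7.003×10^-4 K/W
  R_castable refractory = L/(kA) = 0.221/(0.806·21.8) = 0.01258 K/W
  R_silica brick = L/(kA) = 0.166/(1.07·21.8) = 0.007117 K/W
ΣR = 7.003×10^-4 + 0.01258 + 0.007117 = 0.02040 K/W
Q = ΔT/ΣR = (1240 °C − 32 °C)/0.02040 = 59220 W
From the inner boundary to the castable refractory/silica brick interface, ΣR_partial = 0.01328 K/W.
T_interface = T_in − Q·ΣR_partial = 1240 °C − (59220)(0.01328) = 454 °C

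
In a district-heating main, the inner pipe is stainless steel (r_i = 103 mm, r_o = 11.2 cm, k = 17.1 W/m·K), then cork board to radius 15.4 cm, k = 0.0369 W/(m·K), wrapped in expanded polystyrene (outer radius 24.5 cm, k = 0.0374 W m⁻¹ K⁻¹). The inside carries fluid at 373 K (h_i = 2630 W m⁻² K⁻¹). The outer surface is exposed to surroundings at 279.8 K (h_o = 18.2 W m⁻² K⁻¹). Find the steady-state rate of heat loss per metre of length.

Q' = 27.5 W/m

Resistance network (inner→outer):
  R'_conv,in = 1/(2πr h) = 1/(2π·0.103·2630) = 5.875×10^-4 m·K/W
  R'_stainless steel = ln(0.112/0.103)/(2πk) = 0.08377/(2π·17.1) = 7.797×10^-4 m·K/W
  R'_cork board = ln(0.154/0.112)/(2πk) = 0.3185/(2π·0.0369) = 1.374 m·K/W
  R'_expanded polystyrene = ln(0.245/0.154)/(2πk) = 0.4643/(2π·0.0374) = 1.976 m·K/W
  R'_conv,out = 1/(2πr h) = 1/(2π·0.245·18.2) = 0.03569 m·K/W
ΣR = 5.875×10^-4 + 7.797×10^-4 + 1.374 + 1.976 + 0.03569 = 3.387 m·K/W
Q' = ΔT/ΣR = (373 K − 279.8 K)/3.387 = 27.5 W/m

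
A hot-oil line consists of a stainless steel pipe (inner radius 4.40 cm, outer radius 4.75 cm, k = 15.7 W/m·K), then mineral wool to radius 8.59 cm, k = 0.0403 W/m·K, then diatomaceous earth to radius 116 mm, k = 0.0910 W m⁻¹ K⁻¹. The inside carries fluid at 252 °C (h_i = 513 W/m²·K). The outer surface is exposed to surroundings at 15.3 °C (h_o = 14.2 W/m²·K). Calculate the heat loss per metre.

Q' = 79.7 W/m

Series thermal resistances, inner to outer:
  R'_conv,in = 1/(2πr h) = 1/(2π·0.0440·513) = 0.007051 m·K/W
  R'_stainless steel = ln(0.0475/0.0440)/(2πk) = 0.07654/(2π·15.7) = 7.759×10^-4 m·K/W
  R'_mineral wool = ln(0.0859/0.0475)/(2πk) = 0.5925/(2π·0.0403) = 2.340 m·K/W
  R'_diatomaceous earth = ln(0.116/0.0859)/(2πk) = 0.3004/(2π·0.0910) = 0.5254 m·K/W
  R'_conv,out = 1/(2πr h) = 1/(2π·0.116·14.2) = 0.09662 m·K/W
ΣR = 0.007051 + 7.759×10^-4 + 2.340 + 0.5254 + 0.09662 = 2.970 m·K/W
Q' = ΔT/ΣR = (252 °C − 15.3 °C)/2.970 = 79.7 W/m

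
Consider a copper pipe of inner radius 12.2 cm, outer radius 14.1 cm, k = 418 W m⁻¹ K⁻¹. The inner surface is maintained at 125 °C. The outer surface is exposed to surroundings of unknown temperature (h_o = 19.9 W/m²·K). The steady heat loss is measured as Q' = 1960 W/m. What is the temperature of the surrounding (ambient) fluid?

Series resistances:
  R'_copper = ln(0.141/0.122)/(2πk) = 0.1447/(2π·418) = 5.511×10^-5 m·K/W
  R'_conv,out = 1/(2πr h) = 1/(2π·0.141·19.9) = 0.05672 m·K/W
ΣR = 0.05678 m·K/W
ΔT = Q'·ΣR = 1960 × 0.05678 = 111.3 K
Heat flows outward, so T_out = T_in − ΔT = 125 − 111.3 = 13.7 °C

T_out = 13.7 °C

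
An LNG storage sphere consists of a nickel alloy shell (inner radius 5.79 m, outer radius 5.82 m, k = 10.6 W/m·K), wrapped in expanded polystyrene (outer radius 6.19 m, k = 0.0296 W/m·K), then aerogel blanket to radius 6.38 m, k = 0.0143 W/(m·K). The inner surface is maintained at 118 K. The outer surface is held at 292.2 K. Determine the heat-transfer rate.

Q = 3200 W

Resistance network (inner→outer):
  R_nickel alloy = (1/5.79 − 1/5.82)/(4πk) = 8.903×10^-4/(4π·10.6) = 6.684×10^-6 K/W
  R_expanded polystyrene = (1/5.82 − 1/6.19)/(4πk) = 0.01027/(4π·0.0296) = 0.02761 K/W
  R_aerogel blanket = (1/6.19 − 1/6.38)/(4πk) = 0.004811/(4π·0.0143) = 0.02677 K/W
ΣR = 6.684×10^-6 + 0.02761 + 0.02677 = 0.05439 K/W
Q = ΔT/ΣR = (118 K − 292.2 K)/0.05439 = -3200 W
(Negative Q ⇒ heat flows inward; heat gain = 3200 W.)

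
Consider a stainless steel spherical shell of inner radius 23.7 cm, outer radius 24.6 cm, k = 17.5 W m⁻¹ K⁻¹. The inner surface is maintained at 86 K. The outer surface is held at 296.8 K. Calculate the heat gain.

Q = 4πk·ΔT/(1/r₁ − 1/r₂) = 4π × 17.5 × 210.8 / (1/0.237 − 1/0.246) = 3.00×10^5 W

Q = 3.00×10^5 W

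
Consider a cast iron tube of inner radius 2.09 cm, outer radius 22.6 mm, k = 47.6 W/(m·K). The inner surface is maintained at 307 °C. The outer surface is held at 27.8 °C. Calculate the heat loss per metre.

Q' = 1070 kW/m

Q' = 2πk·ΔT/ln(r₂/r₁) = 2π × 47.6 × 279.2 / ln(0.0226/0.0209) = 1.07×10^6 W/m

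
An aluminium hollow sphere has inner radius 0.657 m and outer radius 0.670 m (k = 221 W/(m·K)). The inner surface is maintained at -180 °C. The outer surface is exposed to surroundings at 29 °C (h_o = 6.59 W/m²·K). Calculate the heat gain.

Q = 7.77 kW

Treat each layer as a resistance in series:
  R_aluminium = (1/0.657 − 1/0.670)/(4πk) = 0.02953/(4π·221) = 1.063×10^-5 K/W
  R_conv,out = 1/(4πr²h) = 1/(4π·0.670²·6.59) = 0.02690 K/W
ΣR = 1.063×10^-5 + 0.02690 = 0.02691 K/W
Q = ΔT/ΣR = (-180 °C − 29 °C)/0.02691 = -7770 W
(Negative Q ⇒ heat flows inward; heat gain = 7770 W.)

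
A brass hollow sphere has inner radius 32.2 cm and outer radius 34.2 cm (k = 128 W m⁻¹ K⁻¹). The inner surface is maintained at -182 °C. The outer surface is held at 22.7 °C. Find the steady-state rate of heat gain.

Q = 4πk·ΔT/(1/r₁ − 1/r₂) = 4π × 128 × 204.7 / (1/0.322 − 1/0.342) = 1.81×10^6 W

Q = 1.81×10^6 W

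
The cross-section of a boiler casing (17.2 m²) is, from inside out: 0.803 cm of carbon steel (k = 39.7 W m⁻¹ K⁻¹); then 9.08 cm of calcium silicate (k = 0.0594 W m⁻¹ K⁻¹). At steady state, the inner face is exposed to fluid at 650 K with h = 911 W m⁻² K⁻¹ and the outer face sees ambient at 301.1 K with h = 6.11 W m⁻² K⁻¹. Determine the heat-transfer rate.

Series thermal resistances, inner to outer:
  R_conv,in = 1/(hA) = 1/(911·17.2) = 6.382×10^-5 K/W
  R_carbon steel = L/(kA) = 0.00803/(39.7·17.2) = 1.176×10^-5 K/W
  R_calcium silicate = L/(kA) = 0.0908/(0.0594·17.2) = 0.08887 K/W
  R_conv,out = 1/(hA) = 1/(6.11·17.2) = 0.009515 K/W
ΣR = 6.382×10^-5 + 1.176×10^-5 + 0.08887 + 0.009515 = 0.09846 K/W
Q = ΔT/ΣR = (650 K − 301.1 K)/0.09846 = 3540 W

Q = 3.54 kW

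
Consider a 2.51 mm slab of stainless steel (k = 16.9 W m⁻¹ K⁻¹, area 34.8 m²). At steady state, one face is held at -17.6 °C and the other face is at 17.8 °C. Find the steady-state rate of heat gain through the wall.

Q = kA·ΔT/L = 16.9 × 34.8 × |-17.6 °C − 17.8 °C| / 0.00251 = 8.29×10^6 W

Q = 8.29×10^6 W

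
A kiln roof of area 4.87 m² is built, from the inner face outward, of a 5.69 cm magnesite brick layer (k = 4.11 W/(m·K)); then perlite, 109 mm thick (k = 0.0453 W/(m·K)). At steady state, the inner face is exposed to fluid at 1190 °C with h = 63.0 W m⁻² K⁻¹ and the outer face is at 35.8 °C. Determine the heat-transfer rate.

Resistance network (inner→outer):
  R_conv,in = 1/(hA) = 1/(63.0·4.87) = 0.003259 K/W
  R_magnesite brick = L/(kA) = 0.0569/(4.11·4.87) = 0.002843 K/W
  R_perlite = L/(kA) = 0.109/(0.0453·4.87) = 0.4941 K/W
ΣR = 0.003259 + 0.002843 + 0.4941 = 0.5002 K/W
Q = ΔT/ΣR = (1190 °C − 35.8 °C)/0.5002 = 2310 W

Q = 2.31 kW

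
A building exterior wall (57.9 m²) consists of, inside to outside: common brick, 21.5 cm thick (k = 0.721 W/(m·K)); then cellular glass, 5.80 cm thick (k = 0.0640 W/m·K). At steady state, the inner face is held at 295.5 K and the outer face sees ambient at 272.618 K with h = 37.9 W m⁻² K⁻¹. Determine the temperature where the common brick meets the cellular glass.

T = 290.0 K

Resistance network (inner→outer):
  R_common brick = L/(kA) = 0.215/(0.721·57.9) = 0.005150 K/W
  R_cellular glass = L/(kA) = 0.0580/(0.0640·57.9) = 0.01565 K/W
  R_conv,out = 1/(hA) = 1/(37.9·57.9) = 4.557×10^-4 K/W
ΣR = 0.005150 + 0.01565 + 4.557×10^-4 = 0.02126 K/W
Q = ΔT/ΣR = (295.5 K − 272.618 K)/0.02126 = 1076 W
From the inner boundary to the common brick/cellular glass interface, ΣR_partial = 0.005150 K/W.
T_interface = T_in − Q·ΣR_partial = 295.5 K − (1076)(0.005150) = 290.0 K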